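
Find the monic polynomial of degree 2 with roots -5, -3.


A monic polynomial with roots -5, -3 is:
p(x) = (x + 5)(x + 3)
After multiplying by (x + 5): x + 5
After multiplying by (x + 3): x^2 + 8x + 15

x^2 + 8x + 15


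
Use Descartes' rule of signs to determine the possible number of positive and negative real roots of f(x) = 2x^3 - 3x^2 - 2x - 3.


Descartes' rule of signs:

For positive roots, count sign changes in f(x) = 2x^3 - 3x^2 - 2x - 3:
Signs of coefficients: +, -, -, -
Number of sign changes: 1
Possible positive real roots: 1

For negative roots, examine f(-x) = -2x^3 - 3x^2 + 2x - 3:
Signs of coefficients: -, -, +, -
Number of sign changes: 2
Possible negative real roots: 2, 0

Positive roots: 1; Negative roots: 2 or 0


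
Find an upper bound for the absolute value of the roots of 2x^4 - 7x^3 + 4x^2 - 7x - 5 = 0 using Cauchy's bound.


Cauchy's bound: all roots r satisfy |r| <= 1 + max(|a_i/a_n|) for i = 0,...,n-1
where a_n is the leading coefficient.

Coefficients: [2, -7, 4, -7, -5]
Leading coefficient a_n = 2
Ratios |a_i/a_n|: 7/2, 2, 7/2, 5/2
Maximum ratio: 7/2
Cauchy's bound: |r| <= 1 + 7/2 = 9/2

Upper bound = 9/2


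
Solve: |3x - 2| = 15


An absolute value equation |expr| = 15 gives two cases:
Case 1: 3x - 2 = 15
  3x = 17, so x = 17/3
Case 2: 3x - 2 = -15
  3x = -13, so x = -13/3

x = -13/3, x = 17/3


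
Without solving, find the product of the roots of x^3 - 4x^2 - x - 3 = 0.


By Vieta's formulas for x^3 + bx^2 + cx + d = 0:
  r1 + r2 + r3 = -b/a = 4
  r1*r2 + r1*r3 + r2*r3 = c/a = -1
  r1*r2*r3 = -d/a = 3


Product = 3


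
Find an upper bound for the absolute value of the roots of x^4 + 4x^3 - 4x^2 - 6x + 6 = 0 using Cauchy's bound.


Cauchy's bound: all roots r satisfy |r| <= 1 + max(|a_i/a_n|) for i = 0,...,n-1
where a_n is the leading coefficient.

Coefficients: [1, 4, -4, -6, 6]
Leading coefficient a_n = 1
Ratios |a_i/a_n|: 4, 4, 6, 6
Maximum ratio: 6
Cauchy's bound: |r| <= 1 + 6 = 7

Upper bound = 7


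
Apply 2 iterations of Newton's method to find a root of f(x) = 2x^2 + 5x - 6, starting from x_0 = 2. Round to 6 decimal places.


Newton's method: x_(n+1) = x_n - f(x_n)/f'(x_n)
f(x) = 2x^2 + 5x - 6
f'(x) = 4x + 5

Iteration 1:
  f(2.000000) = 12.000000
  f'(2.000000) = 13.000000
  x_1 = 2.000000 - (12.000000)/(13.000000) = 1.076923

Iteration 2:
  f(1.076923) = 1.704142
  f'(1.076923) = 9.307692
  x_2 = 1.076923 - (1.704142)/(9.307692) = 0.893833

x_2 = 0.893833


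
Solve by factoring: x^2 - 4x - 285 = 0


We need two numbers that multiply to -285 and add to -4.
Those numbers are -19 and 15 (since (-19) * 15 = -285 and (-19) + 15 = -4).
So x^2 - 4x - 285 = (x - 19)(x + 15) = 0
Setting each factor to zero: x = 19 or x = -15

x = -15, x = 19


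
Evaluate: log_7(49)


We need the exponent such that 7^? = 49
7^2 = 49
Therefore log_7(49) = 2

2


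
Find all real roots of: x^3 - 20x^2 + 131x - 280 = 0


Let p(x) = x^3 - 20x^2 + 131x - 280. By the rational root theorem (leading coefficient 1), any rational root is an integer divisor of 280: try ±1, ±2, ... in turn.
Test x = 1: value = -168 ≠ 0.
Test x = -1: value = -432 ≠ 0.
Test x = 2: value = -90 ≠ 0.
Test x = -2: value = -630 ≠ 0.
Test x = 4: value = -12 ≠ 0.
Test x = -4: value = -1188 ≠ 0.
Test x = 5: value = 0 ✓, so (x - 5) is a factor.
Synthetic division by (x - 5): bring down 1; 1(5) - 20 = -15; (-15)(5) + 131 = 56; 56(5) - 280 = 0 → quotient x^2 - 15x + 56, remainder 0.
Solve the quadratic x^2 - 15x + 56 = 0: discriminant = (-15)^2 - 4(1)(56) = 225 - 224 = 1.
sqrt(1) = 1, so x = (15 ± 1)/2: x = 8 or x = 7.

x = 5, x = 7, x = 8


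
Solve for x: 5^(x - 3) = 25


Express both sides with the same base.
25 = 5^2
Since the bases match, equate exponents: x - 3 = 2
So x = 2 - (-3) = 5

x = 5


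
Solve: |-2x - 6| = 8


An absolute value equation |expr| = 8 gives two cases:
Case 1: -2x - 6 = 8
  -2x = 14, so x = -7
Case 2: -2x - 6 = -8
  -2x = -2, so x = 1

x = -7, x = 1


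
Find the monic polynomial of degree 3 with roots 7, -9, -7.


A monic polynomial with roots 7, -9, -7 is:
p(x) = (x - 7)(x + 9)(x + 7)
After multiplying by (x - 7): x - 7
After multiplying by (x + 9): x^2 + 2x - 63
After multiplying by (x + 7): x^3 + 9x^2 - 49x - 441

x^3 + 9x^2 - 49x - 441


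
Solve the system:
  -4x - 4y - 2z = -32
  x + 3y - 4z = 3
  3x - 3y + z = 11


Using Cramer's rule. Expand each determinant along the first row.
D  = (-4)*[3*1 - (-4)*(-3)] - (-4)*[1*1 - (-4)*3] + (-2)*[1*(-3) - 3*3]
  = (-4)*(-9) - (-4)*(13) + (-2)*(-12) = 112
Dx = (-32)*[3*1 - (-4)*(-3)] - (-4)*[3*1 - (-4)*11] + (-2)*[3*(-3) - 3*11]
  = (-32)*(-9) - (-4)*(47) + (-2)*(-42) = 560
Dy = (-4)*[3*1 - (-4)*11] - (-32)*[1*1 - (-4)*3] + (-2)*[1*11 - 3*3]
  = (-4)*(47) - (-32)*(13) + (-2)*(2) = 224
Dz = (-4)*[3*11 - 3*(-3)] - (-4)*[1*11 - 3*3] + (-32)*[1*(-3) - 3*3]
  = (-4)*(42) - (-4)*(2) + (-32)*(-12) = 224
x = Dx/D = 560/112 = 5, y = Dy/D = 224/112 = 2, z = Dz/D = 224/112 = 2
Check eq1: (-4)(5) + (-4)(2) + (-2)(2) = -32 = -32 ✓
Check eq2: (1)(5) + (3)(2) + (-4)(2) = 3 = 3 ✓
Check eq3: (3)(5) + (-3)(2) + (1)(2) = 11 = 11 ✓

x = 5, y = 2, z = 2


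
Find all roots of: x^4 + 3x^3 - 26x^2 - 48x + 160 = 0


Let p(x) = x^4 + 3x^3 - 26x^2 - 48x + 160. By the rational root theorem (leading coefficient 1), any rational root is an integer divisor of 160: try ±1, ±2, ... in turn.
Test x = 1: value = 90 ≠ 0.
Test x = -1: value = 180 ≠ 0.
Test x = 2: value = 0 ✓, so (x - 2) is a factor.
Synthetic division by (x - 2): bring down 1; 1(2) + 3 = 5; 5(2) - 26 = -16; (-16)(2) - 48 = -80; (-80)(2) + 160 = 0 → quotient x^3 + 5x^2 - 16x - 80, remainder 0.
Continue with the quotient x^3 + 5x^2 - 16x - 80 (candidates must divide 80; re-test x = 2 first in case it repeats).
Test x = 2: value = -84 ≠ 0.
Test x = -2: value = -36 ≠ 0.
Test x = 4: value = 0 ✓, so (x - 4) is a factor.
Synthetic division by (x - 4): bring down 1; 1(4) + 5 = 9; 9(4) - 16 = 20; 20(4) - 80 = 0 → quotient x^2 + 9x + 20, remainder 0.
Solve the quadratic x^2 + 9x + 20 = 0: discriminant = 9^2 - 4(1)(20) = 81 - 80 = 1.
sqrt(1) = 1, so x = (-9 ± 1)/2: x = -4 or x = -5.
Collecting all roots found:

x = -5, x = -4, x = 2, x = 4


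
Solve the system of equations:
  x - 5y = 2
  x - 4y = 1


Using Cramer's rule:
Determinant D = (1)(-4) - (1)(-5) = -4 + 5 = 1
Dx = (2)(-4) - (1)(-5) = -8 + 5 = -3
Dy = (1)(1) - (1)(2) = 1 - 2 = -1
x = Dx/D = -3/1 = -3
y = Dy/D = -1/1 = -1

x = -3, y = -1


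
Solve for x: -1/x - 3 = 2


Subtract -3 from both sides: -1/x = 5
Multiply both sides by x: -1 = 5 * x
Divide by 5: x = -1/5

x = -1/5


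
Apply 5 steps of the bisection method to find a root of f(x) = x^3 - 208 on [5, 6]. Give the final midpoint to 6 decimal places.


f(x) = x^3 - 208
f(5) = -83 < 0
f(6) = 8 > 0

Step 1: midpoint = (5.000000 + 6.000000)/2 = 5.500000
  f(5.500000) = -41.625000
  f(mid) < 0, so root is in [5.500000, 6.000000]

Step 2: midpoint = (5.500000 + 6.000000)/2 = 5.750000
  f(5.750000) = -17.890625
  f(mid) < 0, so root is in [5.750000, 6.000000]

Step 3: midpoint = (5.750000 + 6.000000)/2 = 5.875000
  f(5.875000) = -5.220703
  f(mid) < 0, so root is in [5.875000, 6.000000]

Step 4: midpoint = (5.875000 + 6.000000)/2 = 5.937500
  f(5.937500) = 1.320068
  f(mid) > 0, so root is in [5.875000, 5.937500]

Step 5: midpoint = (5.875000 + 5.937500)/2 = 5.906250
  f(5.906250) = -1.967621
  f(mid) < 0, so root is in [5.906250, 5.937500]

midpoint = 5.906250


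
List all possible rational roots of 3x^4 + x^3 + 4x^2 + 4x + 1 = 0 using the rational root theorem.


Rational root theorem: possible roots are ±p/q where:
  p divides the constant term (1): p ∈ {1}
  q divides the leading coefficient (3): q ∈ {1, 3}

All possible rational roots: -1, -1/3, 1/3, 1

-1, -1/3, 1/3, 1


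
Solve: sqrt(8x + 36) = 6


Square both sides: 8x + 36 = 6^2 = 36
8x = 36 - 36 = 0
x = 0
Check: sqrt(8*0 + 36) = sqrt(36) = 6 ✓

x = 0


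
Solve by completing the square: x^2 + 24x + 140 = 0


Start: x^2 + 24x + 140 = 0
Move constant: x^2 + 24x = -140
Half of 24 is 12, squared is 144
Add 144 to both sides: x^2 + 24x + 144 = 4
(x + 12)^2 = 4
x + 12 = ±2
x = -12 + 2 = -10 or x = -12 - 2 = -14

x = -14, x = -10


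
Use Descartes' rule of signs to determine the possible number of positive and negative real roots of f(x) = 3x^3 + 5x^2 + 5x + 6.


Descartes' rule of signs:

For positive roots, count sign changes in f(x) = 3x^3 + 5x^2 + 5x + 6:
Signs of coefficients: +, +, +, +
Number of sign changes: 0
Possible positive real roots: 0

For negative roots, examine f(-x) = -3x^3 + 5x^2 - 5x + 6:
Signs of coefficients: -, +, -, +
Number of sign changes: 3
Possible negative real roots: 3, 1

Positive roots: 0; Negative roots: 3 or 1


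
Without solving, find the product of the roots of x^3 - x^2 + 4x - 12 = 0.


By Vieta's formulas for x^3 + bx^2 + cx + d = 0:
  r1 + r2 + r3 = -b/a = 1
  r1*r2 + r1*r3 + r2*r3 = c/a = 4
  r1*r2*r3 = -d/a = 12


Product = 12


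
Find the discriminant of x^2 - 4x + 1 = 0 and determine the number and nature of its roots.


For ax^2 + bx + c = 0, discriminant D = b^2 - 4ac
Here a = 1, b = -4, c = 1
D = (-4)^2 - 4(1)(1) = 16 - 4 = 12

D = 12 > 0 but not a perfect square
The equation has 2 distinct real irrational roots.

Discriminant = 12, 2 distinct real irrational roots


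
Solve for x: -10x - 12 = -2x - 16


Starting with: -10x - 12 = -2x - 16
Move all x terms to left: (-10 + 2)x = -16 + 12
Simplify: -8x = -4
Divide both sides by -8: x = 1/2

x = 1/2


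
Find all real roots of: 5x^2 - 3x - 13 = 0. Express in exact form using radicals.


Using the quadratic formula: x = (-b ± sqrt(b^2 - 4ac)) / (2a)
Here a = 5, b = -3, c = -13
Discriminant = b^2 - 4ac = (-3)^2 - 4(5)(-13) = 9 + 260 = 269
Since discriminant = 269 > 0, there are two real roots.
x = (3 ± sqrt(269)) / 10
Numerically: x ≈ 1.9401 or x ≈ -1.3401

x = (3 + sqrt(269)) / 10 or x = (3 - sqrt(269)) / 10


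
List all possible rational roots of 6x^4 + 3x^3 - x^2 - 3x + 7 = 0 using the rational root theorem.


Rational root theorem: possible roots are ±p/q where:
  p divides the constant term (7): p ∈ {1, 7}
  q divides the leading coefficient (6): q ∈ {1, 2, 3, 6}

All possible rational roots: -7, -7/2, -7/3, -7/6, -1, -1/2, -1/3, -1/6, 1/6, 1/3, 1/2, 1, 7/6, 7/3, 7/2, 7

-7, -7/2, -7/3, -7/6, -1, -1/2, -1/3, -1/6, 1/6, 1/3, 1/2, 1, 7/6, 7/3, 7/2, 7


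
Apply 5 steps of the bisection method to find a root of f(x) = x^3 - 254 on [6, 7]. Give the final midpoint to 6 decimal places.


f(x) = x^3 - 254
f(6) = -38 < 0
f(7) = 89 > 0

Step 1: midpoint = (6.000000 + 7.000000)/2 = 6.500000
  f(6.500000) = 20.625000
  f(mid) > 0, so root is in [6.000000, 6.500000]

Step 2: midpoint = (6.000000 + 6.500000)/2 = 6.250000
  f(6.250000) = -9.859375
  f(mid) < 0, so root is in [6.250000, 6.500000]

Step 3: midpoint = (6.250000 + 6.500000)/2 = 6.375000
  f(6.375000) = 5.083984
  f(mid) > 0, so root is in [6.250000, 6.375000]

Step 4: midpoint = (6.250000 + 6.375000)/2 = 6.312500
  f(6.312500) = -2.461670
  f(mid) < 0, so root is in [6.312500, 6.375000]

Step 5: midpoint = (6.312500 + 6.375000)/2 = 6.343750
  f(6.343750) = 1.292572
  f(mid) > 0, so root is in [6.312500, 6.343750]

midpoint = 6.343750


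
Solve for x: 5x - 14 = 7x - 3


Starting with: 5x - 14 = 7x - 3
Move all x terms to left: (5 - 7)x = -3 + 14
Simplify: -2x = 11
Divide both sides by -2: x = -11/2

x = -11/2


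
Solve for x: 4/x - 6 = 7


Subtract -6 from both sides: 4/x = 13
Multiply both sides by x: 4 = 13 * x
Divide by 13: x = 4/13

x = 4/13


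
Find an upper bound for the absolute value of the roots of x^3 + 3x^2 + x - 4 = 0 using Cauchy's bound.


Cauchy's bound: all roots r satisfy |r| <= 1 + max(|a_i/a_n|) for i = 0,...,n-1
where a_n is the leading coefficient.

Coefficients: [1, 3, 1, -4]
Leading coefficient a_n = 1
Ratios |a_i/a_n|: 3, 1, 4
Maximum ratio: 4
Cauchy's bound: |r| <= 1 + 4 = 5

Upper bound = 5


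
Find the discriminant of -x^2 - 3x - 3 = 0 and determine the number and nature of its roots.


For ax^2 + bx + c = 0, discriminant D = b^2 - 4ac
Here a = -1, b = -3, c = -3
D = (-3)^2 - 4(-1)(-3) = 9 - 12 = -3

D = -3 < 0
The equation has no real roots (2 complex conjugate roots).

Discriminant = -3, no real roots (2 complex conjugate roots)


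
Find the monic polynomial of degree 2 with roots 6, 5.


A monic polynomial with roots 6, 5 is:
p(x) = (x - 6)(x - 5)
After multiplying by (x - 6): x - 6
After multiplying by (x - 5): x^2 - 11x + 30

x^2 - 11x + 30


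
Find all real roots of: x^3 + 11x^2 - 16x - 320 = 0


Let p(x) = x^3 + 11x^2 - 16x - 320. By the rational root theorem (leading coefficient 1), any rational root is an integer divisor of 320: try ±1, ±2, ... in turn.
Test x = 1: value = -324 ≠ 0.
Test x = -1: value = -294 ≠ 0.
Test x = 2: value = -300 ≠ 0.
Test x = -2: value = -252 ≠ 0.
Test x = 4: value = -144 ≠ 0.
Test x = -4: value = -144 ≠ 0.
Test x = 5: value = 0 ✓, so (x - 5) is a factor.
Synthetic division by (x - 5): bring down 1; 1(5) + 11 = 16; 16(5) - 16 = 64; 64(5) - 320 = 0 → quotient x^2 + 16x + 64, remainder 0.
Solve the quadratic x^2 + 16x + 64 = 0: discriminant = 16^2 - 4(1)(64) = 256 - 256 = 0.
Discriminant = 0, so a double root: x = -16/2 = -8.

x = -8 (multiplicity 2), x = 5


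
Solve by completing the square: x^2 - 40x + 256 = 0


Start: x^2 - 40x + 256 = 0
Move constant: x^2 - 40x = -256
Half of -40 is -20, squared is 400
Add 400 to both sides: x^2 - 40x + 400 = 144
(x - 20)^2 = 144
x - 20 = ±12
x = 20 + 12 = 32 or x = 20 - 12 = 8

x = 8, x = 32


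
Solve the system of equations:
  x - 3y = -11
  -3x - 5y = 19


Using Cramer's rule:
Determinant D = (1)(-5) - (-3)(-3) = -5 - 9 = -14
Dx = (-11)(-5) - (19)(-3) = 55 + 57 = 112
Dy = (1)(19) - (-3)(-11) = 19 - 33 = -14
x = Dx/D = 112/-14 = -8
y = Dy/D = -14/-14 = 1

x = -8, y = 1


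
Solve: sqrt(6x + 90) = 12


Square both sides: 6x + 90 = 12^2 = 144
6x = 144 - 90 = 54
x = 9
Check: sqrt(6*9 + 90) = sqrt(144) = 12 ✓

x = 9


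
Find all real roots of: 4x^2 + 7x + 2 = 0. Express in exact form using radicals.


Using the quadratic formula: x = (-b ± sqrt(b^2 - 4ac)) / (2a)
Here a = 4, b = 7, c = 2
Discriminant = b^2 - 4ac = 7^2 - 4(4)(2) = 49 - 32 = 17
Since discriminant = 17 > 0, there are two real roots.
x = (-7 ± sqrt(17)) / 8
Numerically: x ≈ -0.3596 or x ≈ -1.3904

x = (-7 + sqrt(17)) / 8 or x = (-7 - sqrt(17)) / 8


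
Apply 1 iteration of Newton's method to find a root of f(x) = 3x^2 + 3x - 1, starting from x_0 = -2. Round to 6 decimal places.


Newton's method: x_(n+1) = x_n - f(x_n)/f'(x_n)
f(x) = 3x^2 + 3x - 1
f'(x) = 6x + 3

Iteration 1:
  f(-2.000000) = 5.000000
  f'(-2.000000) = -9.000000
  x_1 = -2.000000 - (5.000000)/(-9.000000) = -1.444444

x_1 = -1.444444


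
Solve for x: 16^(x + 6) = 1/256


Express both sides with the same base.
1/256 = 16^(-2)
Since the bases match, equate exponents: x + 6 = -2
So x = -2 - (6) = -8

x = -8


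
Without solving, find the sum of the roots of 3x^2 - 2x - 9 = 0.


By Vieta's formulas for ax^2 + bx + c = 0:
  Sum of roots = -b/a
  Product of roots = c/a

Here a = 3, b = -2, c = -9
Sum = -(-2)/3 = 2/3
Product = -9/3 = -3

Sum = 2/3


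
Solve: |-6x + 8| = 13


An absolute value equation |expr| = 13 gives two cases:
Case 1: -6x + 8 = 13
  -6x = 5, so x = -5/6
Case 2: -6x + 8 = -13
  -6x = -21, so x = 7/2

x = -5/6, x = 7/2


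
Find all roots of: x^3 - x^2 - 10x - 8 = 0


Let p(x) = x^3 - x^2 - 10x - 8. By the rational root theorem (leading coefficient 1), any rational root is an integer divisor of 8: try ±1, ±2, ... in turn.
Test x = 1: value = -18 ≠ 0.
Test x = -1: value = 0 ✓, so (x + 1) is a factor.
Synthetic division by (x + 1): bring down 1; 1(-1) - 1 = -2; (-2)(-1) - 10 = -8; (-8)(-1) - 8 = 0 → quotient x^2 - 2x - 8, remainder 0.
Solve the quadratic x^2 - 2x - 8 = 0: discriminant = (-2)^2 - 4(1)(-8) = 4 + 32 = 36.
sqrt(36) = 6, so x = (2 ± 6)/2: x = 4 or x = -2.
Collecting all roots found:

x = -2, x = -1, x = 4


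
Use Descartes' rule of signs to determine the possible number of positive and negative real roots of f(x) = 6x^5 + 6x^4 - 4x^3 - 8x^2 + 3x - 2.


Descartes' rule of signs:

For positive roots, count sign changes in f(x) = 6x^5 + 6x^4 - 4x^3 - 8x^2 + 3x - 2:
Signs of coefficients: +, +, -, -, +, -
Number of sign changes: 3
Possible positive real roots: 3, 1

For negative roots, examine f(-x) = -6x^5 + 6x^4 + 4x^3 - 8x^2 - 3x - 2:
Signs of coefficients: -, +, +, -, -, -
Number of sign changes: 2
Possible negative real roots: 2, 0

Positive roots: 3 or 1; Negative roots: 2 or 0


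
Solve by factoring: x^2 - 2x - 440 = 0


We need two numbers that multiply to -440 and add to -2.
Those numbers are -22 and 20 (since (-22) * 20 = -440 and (-22) + 20 = -2).
So x^2 - 2x - 440 = (x - 22)(x + 20) = 0
Setting each factor to zero: x = 22 or x = -20

x = -20, x = 22


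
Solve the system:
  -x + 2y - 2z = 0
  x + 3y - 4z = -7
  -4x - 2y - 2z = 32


Using Cramer's rule. Expand each determinant along the first row.
D  = (-1)*[3*(-2) - (-4)*(-2)] - 2*[1*(-2) - (-4)*(-4)] + (-2)*[1*(-2) - 3*(-4)]
  = (-1)*(-14) - 2*(-18) + (-2)*(10) = 30
Dx = 0*[3*(-2) - (-4)*(-2)] - 2*[(-7)*(-2) - (-4)*32] + (-2)*[(-7)*(-2) - 3*32]
  = 0*(-14) - 2*(142) + (-2)*(-82) = -120
Dy = (-1)*[(-7)*(-2) - (-4)*32] - 0*[1*(-2) - (-4)*(-4)] + (-2)*[1*32 - (-7)*(-4)]
  = (-1)*(142) - 0*(-18) + (-2)*(4) = -150
Dz = (-1)*[3*32 - (-7)*(-2)] - 2*[1*32 - (-7)*(-4)] + 0*[1*(-2) - 3*(-4)]
  = (-1)*(82) - 2*(4) + 0*(10) = -90
x = Dx/D = -120/30 = -4, y = Dy/D = -150/30 = -5, z = Dz/D = -90/30 = -3
Check eq1: (-1)(-4) + (2)(-5) + (-2)(-3) = 0 = 0 ✓
Check eq2: (1)(-4) + (3)(-5) + (-4)(-3) = -7 = -7 ✓
Check eq3: (-4)(-4) + (-2)(-5) + (-2)(-3) = 32 = 32 ✓

x = -4, y = -5, z = -3


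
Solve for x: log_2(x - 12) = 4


Convert to exponential form: x - 12 = 2^4 = 16
x = 16 + 12 = 28
Check: log_2(28 - 12) = log_2(16) = log_2(16) = 4 ✓

x = 28


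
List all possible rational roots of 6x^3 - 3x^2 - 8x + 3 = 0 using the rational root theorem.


Rational root theorem: possible roots are ±p/q where:
  p divides the constant term (3): p ∈ {1, 3}
  q divides the leading coefficient (6): q ∈ {1, 2, 3, 6}

All possible rational roots: -3, -3/2, -1, -1/2, -1/3, -1/6, 1/6, 1/3, 1/2, 1, 3/2, 3

-3, -3/2, -1, -1/2, -1/3, -1/6, 1/6, 1/3, 1/2, 1, 3/2, 3


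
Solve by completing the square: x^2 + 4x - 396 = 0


Start: x^2 + 4x - 396 = 0
Move constant: x^2 + 4x = 396
Half of 4 is 2, squared is 4
Add 4 to both sides: x^2 + 4x + 4 = 400
(x + 2)^2 = 400
x + 2 = ±20
x = -2 + 20 = 18 or x = -2 - 20 = -22

x = -22, x = 18


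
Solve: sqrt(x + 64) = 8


Square both sides: x + 64 = 8^2 = 64
x = 64 - 64 = 0
x = 0
Check: sqrt(1*0 + 64) = sqrt(64) = 8 ✓

x = 0


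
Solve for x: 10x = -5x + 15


Starting with: 10x = -5x + 15
Move all x terms to left: (10 + 5)x = 15 - 0
Simplify: 15x = 15
Divide both sides by 15: x = 1

x = 1


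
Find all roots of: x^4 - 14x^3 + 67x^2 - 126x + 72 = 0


Let p(x) = x^4 - 14x^3 + 67x^2 - 126x + 72. By the rational root theorem (leading coefficient 1), any rational root is an integer divisor of 72: try ±1, ±2, ... in turn.
Test x = 1: value = 0 ✓, so (x - 1) is a factor.
Synthetic division by (x - 1): bring down 1; 1(1) - 14 = -13; (-13)(1) + 67 = 54; 54(1) - 126 = -72; (-72)(1) + 72 = 0 → quotient x^3 - 13x^2 + 54x - 72, remainder 0.
Continue with the quotient x^3 - 13x^2 + 54x - 72 (candidates must divide 72; re-test x = 1 first in case it repeats).
Test x = 1: value = -30 ≠ 0.
Test x = -1: value = -140 ≠ 0.
Test x = 2: value = -8 ≠ 0.
Test x = -2: value = -240 ≠ 0.
Test x = 3: value = 0 ✓, so (x - 3) is a factor.
Synthetic division by (x - 3): bring down 1; 1(3) - 13 = -10; (-10)(3) + 54 = 24; 24(3) - 72 = 0 → quotient x^2 - 10x + 24, remainder 0.
Solve the quadratic x^2 - 10x + 24 = 0: discriminant = (-10)^2 - 4(1)(24) = 100 - 96 = 4.
sqrt(4) = 2, so x = (10 ± 2)/2: x = 6 or x = 4.
Collecting all roots found:

x = 1, x = 3, x = 4, x = 6


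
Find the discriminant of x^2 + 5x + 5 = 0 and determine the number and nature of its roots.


For ax^2 + bx + c = 0, discriminant D = b^2 - 4ac
Here a = 1, b = 5, c = 5
D = (5)^2 - 4(1)(5) = 25 - 20 = 5

D = 5 > 0 but not a perfect square
The equation has 2 distinct real irrational roots.

Discriminant = 5, 2 distinct real irrational roots


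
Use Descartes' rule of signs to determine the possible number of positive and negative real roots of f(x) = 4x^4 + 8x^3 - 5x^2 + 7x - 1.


Descartes' rule of signs:

For positive roots, count sign changes in f(x) = 4x^4 + 8x^3 - 5x^2 + 7x - 1:
Signs of coefficients: +, +, -, +, -
Number of sign changes: 3
Possible positive real roots: 3, 1

For negative roots, examine f(-x) = 4x^4 - 8x^3 - 5x^2 - 7x - 1:
Signs of coefficients: +, -, -, -, -
Number of sign changes: 1
Possible negative real roots: 1

Positive roots: 3 or 1; Negative roots: 1


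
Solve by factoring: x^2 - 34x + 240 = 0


We need two numbers that multiply to 240 and add to -34.
Those numbers are -10 and -24 (since (-10) * (-24) = 240 and (-10) + (-24) = -34).
So x^2 - 34x + 240 = (x - 10)(x - 24) = 0
Setting each factor to zero: x = 10 or x = 24

x = 10, x = 24


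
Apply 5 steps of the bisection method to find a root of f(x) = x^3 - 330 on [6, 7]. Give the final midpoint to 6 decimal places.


f(x) = x^3 - 330
f(6) = -114 < 0
f(7) = 13 > 0

Step 1: midpoint = (6.000000 + 7.000000)/2 = 6.500000
  f(6.500000) = -55.375000
  f(mid) < 0, so root is in [6.500000, 7.000000]

Step 2: midpoint = (6.500000 + 7.000000)/2 = 6.750000
  f(6.750000) = -22.453125
  f(mid) < 0, so root is in [6.750000, 7.000000]

Step 3: midpoint = (6.750000 + 7.000000)/2 = 6.875000
  f(6.875000) = -5.048828
  f(mid) < 0, so root is in [6.875000, 7.000000]

Step 4: midpoint = (6.875000 + 7.000000)/2 = 6.937500
  f(6.937500) = 3.894287
  f(mid) > 0, so root is in [6.875000, 6.937500]

Step 5: midpoint = (6.875000 + 6.937500)/2 = 6.906250
  f(6.906250) = -0.597504
  f(mid) < 0, so root is in [6.906250, 6.937500]

midpoint = 6.906250


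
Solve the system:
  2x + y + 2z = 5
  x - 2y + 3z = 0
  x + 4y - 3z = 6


Using Cramer's rule. Expand each determinant along the first row.
D  = 2*[(-2)*(-3) - 3*4] - 1*[1*(-3) - 3*1] + 2*[1*4 - (-2)*1]
  = 2*(-6) - 1*(-6) + 2*(6) = 6
Dx = 5*[(-2)*(-3) - 3*4] - 1*[0*(-3) - 3*6] + 2*[0*4 - (-2)*6]
  = 5*(-6) - 1*(-18) + 2*(12) = 12
Dy = 2*[0*(-3) - 3*6] - 5*[1*(-3) - 3*1] + 2*[1*6 - 0*1]
  = 2*(-18) - 5*(-6) + 2*(6) = 6
Dz = 2*[(-2)*6 - 0*4] - 1*[1*6 - 0*1] + 5*[1*4 - (-2)*1]
  = 2*(-12) - 1*(6) + 5*(6) = 0
x = Dx/D = 12/6 = 2, y = Dy/D = 6/6 = 1, z = Dz/D = 0/6 = 0
Check eq1: (2)(2) + (1)(1) + (2)(0) = 5 = 5 ✓
Check eq2: (1)(2) + (-2)(1) + (3)(0) = 0 = 0 ✓
Check eq3: (1)(2) + (4)(1) + (-3)(0) = 6 = 6 ✓

x = 2, y = 1, z = 0


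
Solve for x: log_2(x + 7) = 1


Convert to exponential form: x + 7 = 2^1 = 2
x = 2 - 7 = -5
Check: log_2(-5 + 7) = log_2(2) = log_2(2) = 1 ✓

x = -5


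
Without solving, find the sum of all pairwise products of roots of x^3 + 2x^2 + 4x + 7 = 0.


By Vieta's formulas for x^3 + bx^2 + cx + d = 0:
  r1 + r2 + r3 = -b/a = -2
  r1*r2 + r1*r3 + r2*r3 = c/a = 4
  r1*r2*r3 = -d/a = -7


Sum of pairwise products = 4


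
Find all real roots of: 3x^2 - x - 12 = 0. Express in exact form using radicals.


Using the quadratic formula: x = (-b ± sqrt(b^2 - 4ac)) / (2a)
Here a = 3, b = -1, c = -12
Discriminant = b^2 - 4ac = (-1)^2 - 4(3)(-12) = 1 + 144 = 145
Since discriminant = 145 > 0, there are two real roots.
x = (1 ± sqrt(145)) / 6
Numerically: x ≈ 2.1736 or x ≈ -1.8403

x = (1 + sqrt(145)) / 6 or x = (1 - sqrt(145)) / 6


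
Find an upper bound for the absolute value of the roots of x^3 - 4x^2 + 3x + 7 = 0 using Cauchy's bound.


Cauchy's bound: all roots r satisfy |r| <= 1 + max(|a_i/a_n|) for i = 0,...,n-1
where a_n is the leading coefficient.

Coefficients: [1, -4, 3, 7]
Leading coefficient a_n = 1
Ratios |a_i/a_n|: 4, 3, 7
Maximum ratio: 7
Cauchy's bound: |r| <= 1 + 7 = 8

Upper bound = 8


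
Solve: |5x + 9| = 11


An absolute value equation |expr| = 11 gives two cases:
Case 1: 5x + 9 = 11
  5x = 2, so x = 2/5
Case 2: 5x + 9 = -11
  5x = -20, so x = -4

x = -4, x = 2/5


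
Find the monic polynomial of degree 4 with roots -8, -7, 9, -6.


A monic polynomial with roots -8, -7, 9, -6 is:
p(x) = (x + 8)(x + 7)(x - 9)(x + 6)
After multiplying by (x + 8): x + 8
After multiplying by (x + 7): x^2 + 15x + 56
After multiplying by (x - 9): x^3 + 6x^2 - 79x - 504
After multiplying by (x + 6): x^4 + 12x^3 - 43x^2 - 978x - 3024

x^4 + 12x^3 - 43x^2 - 978x - 3024


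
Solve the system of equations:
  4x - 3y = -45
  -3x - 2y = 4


Using Cramer's rule:
Determinant D = (4)(-2) - (-3)(-3) = -8 - 9 = -17
Dx = (-45)(-2) - (4)(-3) = 90 + 12 = 102
Dy = (4)(4) - (-3)(-45) = 16 - 135 = -119
x = Dx/D = 102/-17 = -6
y = Dy/D = -119/-17 = 7

x = -6, y = 7


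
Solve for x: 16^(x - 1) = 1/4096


Express both sides with the same base.
1/4096 = 16^(-3)
Since the bases match, equate exponents: x - 1 = -3
So x = -3 - (-1) = -2

x = -2


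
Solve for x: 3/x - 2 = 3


Subtract -2 from both sides: 3/x = 5
Multiply both sides by x: 3 = 5 * x
Divide by 5: x = 3/5

x = 3/5


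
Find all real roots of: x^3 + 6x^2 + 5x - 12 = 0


Let p(x) = x^3 + 6x^2 + 5x - 12. By the rational root theorem (leading coefficient 1), any rational root is an integer divisor of 12: try ±1, ±2, ... in turn.
Test x = 1: value = 0 ✓, so (x - 1) is a factor.
Synthetic division by (x - 1): bring down 1; 1(1) + 6 = 7; 7(1) + 5 = 12; 12(1) - 12 = 0 → quotient x^2 + 7x + 12, remainder 0.
Solve the quadratic x^2 + 7x + 12 = 0: discriminant = 7^2 - 4(1)(12) = 49 - 48 = 1.
sqrt(1) = 1, so x = (-7 ± 1)/2: x = -3 or x = -4.

x = -4, x = -3, x = 1


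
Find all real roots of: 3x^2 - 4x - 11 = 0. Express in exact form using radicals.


Using the quadratic formula: x = (-b ± sqrt(b^2 - 4ac)) / (2a)
Here a = 3, b = -4, c = -11
Discriminant = b^2 - 4ac = (-4)^2 - 4(3)(-11) = 16 + 132 = 148
Since discriminant = 148 > 0, there are two real roots.
x = (4 ± 2*sqrt(37)) / 6
Simplifying: x = (2 ± sqrt(37)) / 3
Numerically: x ≈ 2.6943 or x ≈ -1.3609

x = (2 + sqrt(37)) / 3 or x = (2 - sqrt(37)) / 3


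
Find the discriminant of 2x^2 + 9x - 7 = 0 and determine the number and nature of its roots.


For ax^2 + bx + c = 0, discriminant D = b^2 - 4ac
Here a = 2, b = 9, c = -7
D = (9)^2 - 4(2)(-7) = 81 + 56 = 137

D = 137 > 0 but not a perfect square
The equation has 2 distinct real irrational roots.

Discriminant = 137, 2 distinct real irrational roots


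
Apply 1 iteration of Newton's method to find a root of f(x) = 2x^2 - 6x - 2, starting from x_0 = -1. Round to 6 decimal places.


Newton's method: x_(n+1) = x_n - f(x_n)/f'(x_n)
f(x) = 2x^2 - 6x - 2
f'(x) = 4x - 6

Iteration 1:
  f(-1.000000) = 6.000000
  f'(-1.000000) = -10.000000
  x_1 = -1.000000 - (6.000000)/(-10.000000) = -0.400000

x_1 = -0.400000


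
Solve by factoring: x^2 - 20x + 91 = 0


We need two numbers that multiply to 91 and add to -20.
Those numbers are -13 and -7 (since (-13) * (-7) = 91 and (-13) + (-7) = -20).
So x^2 - 20x + 91 = (x - 13)(x - 7) = 0
Setting each factor to zero: x = 13 or x = 7

x = 7, x = 13


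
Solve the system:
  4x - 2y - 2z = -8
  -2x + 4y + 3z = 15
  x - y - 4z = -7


Using Cramer's rule. Expand each determinant along the first row.
D  = 4*[4*(-4) - 3*(-1)] - (-2)*[(-2)*(-4) - 3*1] + (-2)*[(-2)*(-1) - 4*1]
  = 4*(-13) - (-2)*(5) + (-2)*(-2) = -38
Dx = (-8)*[4*(-4) - 3*(-1)] - (-2)*[15*(-4) - 3*(-7)] + (-2)*[15*(-1) - 4*(-7)]
  = (-8)*(-13) - (-2)*(-39) + (-2)*(13) = 0
Dy = 4*[15*(-4) - 3*(-7)] - (-8)*[(-2)*(-4) - 3*1] + (-2)*[(-2)*(-7) - 15*1]
  = 4*(-39) - (-8)*(5) + (-2)*(-1) = -114
Dz = 4*[4*(-7) - 15*(-1)] - (-2)*[(-2)*(-7) - 15*1] + (-8)*[(-2)*(-1) - 4*1]
  = 4*(-13) - (-2)*(-1) + (-8)*(-2) = -38
x = Dx/D = 0/-38 = 0, y = Dy/D = -114/-38 = 3, z = Dz/D = -38/-38 = 1
Check eq1: (4)(0) + (-2)(3) + (-2)(1) = -8 = -8 ✓
Check eq2: (-2)(0) + (4)(3) + (3)(1) = 15 = 15 ✓
Check eq3: (1)(0) + (-1)(3) + (-4)(1) = -7 = -7 ✓

x = 0, y = 3, z = 1


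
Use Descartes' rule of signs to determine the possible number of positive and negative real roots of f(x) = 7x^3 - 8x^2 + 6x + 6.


Descartes' rule of signs:

For positive roots, count sign changes in f(x) = 7x^3 - 8x^2 + 6x + 6:
Signs of coefficients: +, -, +, +
Number of sign changes: 2
Possible positive real roots: 2, 0

For negative roots, examine f(-x) = -7x^3 - 8x^2 - 6x + 6:
Signs of coefficients: -, -, -, +
Number of sign changes: 1
Possible negative real roots: 1

Positive roots: 2 or 0; Negative roots: 1


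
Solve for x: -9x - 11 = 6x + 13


Starting with: -9x - 11 = 6x + 13
Move all x terms to left: (-9 - 6)x = 13 + 11
Simplify: -15x = 24
Divide both sides by -15: x = -8/5

x = -8/5


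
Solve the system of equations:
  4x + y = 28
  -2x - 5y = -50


Using Cramer's rule:
Determinant D = (4)(-5) - (-2)(1) = -20 + 2 = -18
Dx = (28)(-5) - (-50)(1) = -140 + 50 = -90
Dy = (4)(-50) - (-2)(28) = -200 + 56 = -144
x = Dx/D = -90/-18 = 5
y = Dy/D = -144/-18 = 8

x = 5, y = 8


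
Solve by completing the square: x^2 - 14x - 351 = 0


Start: x^2 - 14x - 351 = 0
Move constant: x^2 - 14x = 351
Half of -14 is -7, squared is 49
Add 49 to both sides: x^2 - 14x + 49 = 400
(x - 7)^2 = 400
x - 7 = ±20
x = 7 + 20 = 27 or x = 7 - 20 = -13

x = -13, x = 27


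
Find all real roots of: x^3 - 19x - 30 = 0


Let p(x) = x^3 - 19x - 30. By the rational root theorem (leading coefficient 1), any rational root is an integer divisor of 30: try ±1, ±2, ... in turn.
Test x = 1: value = -48 ≠ 0.
Test x = -1: value = -12 ≠ 0.
Test x = 2: value = -60 ≠ 0.
Test x = -2: value = 0 ✓, so (x + 2) is a factor.
Synthetic division by (x + 2): bring down 1; 1(-2) + 0 = -2; (-2)(-2) - 19 = -15; (-15)(-2) - 30 = 0 → quotient x^2 - 2x - 15, remainder 0.
Solve the quadratic x^2 - 2x - 15 = 0: discriminant = (-2)^2 - 4(1)(-15) = 4 + 60 = 64.
sqrt(64) = 8, so x = (2 ± 8)/2: x = 5 or x = -3.

x = -3, x = -2, x = 5


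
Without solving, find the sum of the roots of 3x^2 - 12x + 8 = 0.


By Vieta's formulas for ax^2 + bx + c = 0:
  Sum of roots = -b/a
  Product of roots = c/a

Here a = 3, b = -12, c = 8
Sum = -(-12)/3 = 4
Product = 8/3 = 8/3

Sum = 4


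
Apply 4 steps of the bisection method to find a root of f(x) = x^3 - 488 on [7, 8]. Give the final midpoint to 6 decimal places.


f(x) = x^3 - 488
f(7) = -145 < 0
f(8) = 24 > 0

Step 1: midpoint = (7.000000 + 8.000000)/2 = 7.500000
  f(7.500000) = -66.125000
  f(mid) < 0, so root is in [7.500000, 8.000000]

Step 2: midpoint = (7.500000 + 8.000000)/2 = 7.750000
  f(7.750000) = -22.515625
  f(mid) < 0, so root is in [7.750000, 8.000000]

Step 3: midpoint = (7.750000 + 8.000000)/2 = 7.875000
  f(7.875000) = 0.373047
  f(mid) > 0, so root is in [7.750000, 7.875000]

Step 4: midpoint = (7.750000 + 7.875000)/2 = 7.812500
  f(7.812500) = -11.162842
  f(mid) < 0, so root is in [7.812500, 7.875000]

midpoint = 7.812500


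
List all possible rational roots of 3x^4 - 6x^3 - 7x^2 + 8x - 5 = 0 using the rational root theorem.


Rational root theorem: possible roots are ±p/q where:
  p divides the constant term (-5): p ∈ {1, 5}
  q divides the leading coefficient (3): q ∈ {1, 3}

All possible rational roots: -5, -5/3, -1, -1/3, 1/3, 1, 5/3, 5

-5, -5/3, -1, -1/3, 1/3, 1, 5/3, 5


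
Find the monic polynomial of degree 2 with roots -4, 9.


A monic polynomial with roots -4, 9 is:
p(x) = (x + 4)(x - 9)
After multiplying by (x + 4): x + 4
After multiplying by (x - 9): x^2 - 5x - 36

x^2 - 5x - 36


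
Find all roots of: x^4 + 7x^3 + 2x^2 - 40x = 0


The constant term is 0, so x = 0 is a root. Factor out x:
  x^3 + 7x^2 + 2x - 40 = 0
Let p(x) = x^3 + 7x^2 + 2x - 40. By the rational root theorem (leading coefficient 1), any rational root is an integer divisor of 40: try ±1, ±2, ... in turn.
Test x = 1: value = -30 ≠ 0.
Test x = -1: value = -36 ≠ 0.
Test x = 2: value = 0 ✓, so (x - 2) is a factor.
Synthetic division by (x - 2): bring down 1; 1(2) + 7 = 9; 9(2) + 2 = 20; 20(2) - 40 = 0 → quotient x^2 + 9x + 20, remainder 0.
Solve the quadratic x^2 + 9x + 20 = 0: discriminant = 9^2 - 4(1)(20) = 81 - 80 = 1.
sqrt(1) = 1, so x = (-9 ± 1)/2: x = -4 or x = -5.
Collecting all roots found:

x = -5, x = -4, x = 0, x = 2


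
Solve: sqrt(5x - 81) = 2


Square both sides: 5x - 81 = 2^2 = 4
5x = 4 + 81 = 85
x = 17
Check: sqrt(5*17 - 81) = sqrt(4) = 2 ✓

x = 17


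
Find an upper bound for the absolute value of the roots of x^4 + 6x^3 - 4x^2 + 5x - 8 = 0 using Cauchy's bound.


Cauchy's bound: all roots r satisfy |r| <= 1 + max(|a_i/a_n|) for i = 0,...,n-1
where a_n is the leading coefficient.

Coefficients: [1, 6, -4, 5, -8]
Leading coefficient a_n = 1
Ratios |a_i/a_n|: 6, 4, 5, 8
Maximum ratio: 8
Cauchy's bound: |r| <= 1 + 8 = 9

Upper bound = 9


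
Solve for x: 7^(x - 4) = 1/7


Express both sides with the same base.
1/7 = 7^(-1)
Since the bases match, equate exponents: x - 4 = -1
So x = -1 - (-4) = 3

x = 3


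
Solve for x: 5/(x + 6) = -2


Multiply both sides by (x + 6): 5 = -2(x + 6)
Distribute: 5 = -2x - 12
-2x = 5 + 12 = 17
x = -17/2

x = -17/2


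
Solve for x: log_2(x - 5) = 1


Convert to exponential form: x - 5 = 2^1 = 2
x = 2 + 5 = 7
Check: log_2(7 - 5) = log_2(2) = log_2(2) = 1 ✓

x = 7


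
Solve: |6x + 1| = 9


An absolute value equation |expr| = 9 gives two cases:
Case 1: 6x + 1 = 9
  6x = 8, so x = 4/3
Case 2: 6x + 1 = -9
  6x = -10, so x = -5/3

x = -5/3, x = 4/3


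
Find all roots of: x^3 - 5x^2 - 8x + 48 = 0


Let p(x) = x^3 - 5x^2 - 8x + 48. By the rational root theorem (leading coefficient 1), any rational root is an integer divisor of 48: try ±1, ±2, ... in turn.
Test x = 1: value = 36 ≠ 0.
Test x = -1: value = 50 ≠ 0.
Test x = 2: value = 20 ≠ 0.
Test x = -2: value = 36 ≠ 0.
Test x = 3: value = 6 ≠ 0.
Test x = -3: value = 0 ✓, so (x + 3) is a factor.
Synthetic division by (x + 3): bring down 1; 1(-3) - 5 = -8; (-8)(-3) - 8 = 16; 16(-3) + 48 = 0 → quotient x^2 - 8x + 16, remainder 0.
Solve the quadratic x^2 - 8x + 16 = 0: discriminant = (-8)^2 - 4(1)(16) = 64 - 64 = 0.
Discriminant = 0, so a double root: x = 8/2 = 4.
Collecting all roots found:

x = -3, x = 4 (multiplicity 2)


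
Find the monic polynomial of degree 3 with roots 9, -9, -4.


A monic polynomial with roots 9, -9, -4 is:
p(x) = (x - 9)(x + 9)(x + 4)
After multiplying by (x - 9): x - 9
After multiplying by (x + 9): x^2 - 81
After multiplying by (x + 4): x^3 + 4x^2 - 81x - 324

x^3 + 4x^2 - 81x - 324


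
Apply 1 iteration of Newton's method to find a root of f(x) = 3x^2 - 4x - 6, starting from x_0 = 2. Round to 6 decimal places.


Newton's method: x_(n+1) = x_n - f(x_n)/f'(x_n)
f(x) = 3x^2 - 4x - 6
f'(x) = 6x - 4

Iteration 1:
  f(2.000000) = -2.000000
  f'(2.000000) = 8.000000
  x_1 = 2.000000 - (-2.000000)/(8.000000) = 2.250000

x_1 = 2.250000


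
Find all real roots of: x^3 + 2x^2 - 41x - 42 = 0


Let p(x) = x^3 + 2x^2 - 41x - 42. By the rational root theorem (leading coefficient 1), any rational root is an integer divisor of 42: try ±1, ±2, ... in turn.
Test x = 1: value = -80 ≠ 0.
Test x = -1: value = 0 ✓, so (x + 1) is a factor.
Synthetic division by (x + 1): bring down 1; 1(-1) + 2 = 1; 1(-1) - 41 = -42; (-42)(-1) - 42 = 0 → quotient x^2 + x - 42, remainder 0.
Solve the quadratic x^2 + x - 42 = 0: discriminant = 1^2 - 4(1)(-42) = 1 + 168 = 169.
sqrt(169) = 13, so x = (-1 ± 13)/2: x = 6 or x = -7.

x = -7, x = -1, x = 6


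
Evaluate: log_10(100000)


We need the exponent such that 10^? = 100000
10^5 = 100000
Therefore log_10(100000) = 5

5


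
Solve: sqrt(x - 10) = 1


Square both sides: x - 10 = 1^2 = 1
x = 1 + 10 = 11
x = 11
Check: sqrt(1*11 - 10) = sqrt(1) = 1 ✓

x = 11


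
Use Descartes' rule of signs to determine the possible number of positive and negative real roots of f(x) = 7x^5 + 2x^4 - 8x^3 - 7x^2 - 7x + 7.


Descartes' rule of signs:

For positive roots, count sign changes in f(x) = 7x^5 + 2x^4 - 8x^3 - 7x^2 - 7x + 7:
Signs of coefficients: +, +, -, -, -, +
Number of sign changes: 2
Possible positive real roots: 2, 0

For negative roots, examine f(-x) = -7x^5 + 2x^4 + 8x^3 - 7x^2 + 7x + 7:
Signs of coefficients: -, +, +, -, +, +
Number of sign changes: 3
Possible negative real roots: 3, 1

Positive roots: 2 or 0; Negative roots: 3 or 1


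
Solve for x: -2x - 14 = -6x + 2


Starting with: -2x - 14 = -6x + 2
Move all x terms to left: (-2 + 6)x = 2 + 14
Simplify: 4x = 16
Divide both sides by 4: x = 4

x = 4


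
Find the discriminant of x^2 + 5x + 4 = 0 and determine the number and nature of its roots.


For ax^2 + bx + c = 0, discriminant D = b^2 - 4ac
Here a = 1, b = 5, c = 4
D = (5)^2 - 4(1)(4) = 25 - 16 = 9

D = 9 > 0 and is a perfect square (sqrt = 3)
The equation has 2 distinct real rational roots.

Discriminant = 9, 2 distinct real rational roots


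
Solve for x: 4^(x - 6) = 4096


Express both sides with the same base.
4096 = 4^6
Since the bases match, equate exponents: x - 6 = 6
So x = 6 - (-6) = 12

x = 12


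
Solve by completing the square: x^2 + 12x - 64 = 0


Start: x^2 + 12x - 64 = 0
Move constant: x^2 + 12x = 64
Half of 12 is 6, squared is 36
Add 36 to both sides: x^2 + 12x + 36 = 100
(x + 6)^2 = 100
x + 6 = ±10
x = -6 + 10 = 4 or x = -6 - 10 = -16

x = -16, x = 4


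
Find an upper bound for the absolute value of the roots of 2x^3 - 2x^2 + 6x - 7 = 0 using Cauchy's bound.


Cauchy's bound: all roots r satisfy |r| <= 1 + max(|a_i/a_n|) for i = 0,...,n-1
where a_n is the leading coefficient.

Coefficients: [2, -2, 6, -7]
Leading coefficient a_n = 2
Ratios |a_i/a_n|: 1, 3, 7/2
Maximum ratio: 7/2
Cauchy's bound: |r| <= 1 + 7/2 = 9/2

Upper bound = 9/2


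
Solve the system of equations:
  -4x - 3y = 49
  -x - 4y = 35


Using Cramer's rule:
Determinant D = (-4)(-4) - (-1)(-3) = 16 - 3 = 13
Dx = (49)(-4) - (35)(-3) = -196 + 105 = -91
Dy = (-4)(35) - (-1)(49) = -140 + 49 = -91
x = Dx/D = -91/13 = -7
y = Dy/D = -91/13 = -7

x = -7, y = -7


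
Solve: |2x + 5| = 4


An absolute value equation |expr| = 4 gives two cases:
Case 1: 2x + 5 = 4
  2x = -1, so x = -1/2
Case 2: 2x + 5 = -4
  2x = -9, so x = -9/2

x = -9/2, x = -1/2


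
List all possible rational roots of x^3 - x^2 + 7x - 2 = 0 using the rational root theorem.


Rational root theorem: possible roots are ±p/q where:
  p divides the constant term (-2): p ∈ {1, 2}
  q divides the leading coefficient (1): q ∈ {1}

All possible rational roots: -2, -1, 1, 2

-2, -1, 1, 2


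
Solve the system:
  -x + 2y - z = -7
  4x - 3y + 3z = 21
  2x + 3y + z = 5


Using Cramer's rule. Expand each determinant along the first row.
D  = (-1)*[(-3)*1 - 3*3] - 2*[4*1 - 3*2] + (-1)*[4*3 - (-3)*2]
  = (-1)*(-12) - 2*(-2) + (-1)*(18) = -2
Dx = (-7)*[(-3)*1 - 3*3] - 2*[21*1 - 3*5] + (-1)*[21*3 - (-3)*5]
  = (-7)*(-12) - 2*(6) + (-1)*(78) = -6
Dy = (-1)*[21*1 - 3*5] - (-7)*[4*1 - 3*2] + (-1)*[4*5 - 21*2]
  = (-1)*(6) - (-7)*(-2) + (-1)*(-22) = 2
Dz = (-1)*[(-3)*5 - 21*3] - 2*[4*5 - 21*2] + (-7)*[4*3 - (-3)*2]
  = (-1)*(-78) - 2*(-22) + (-7)*(18) = -4
x = Dx/D = -6/-2 = 3, y = Dy/D = 2/-2 = -1, z = Dz/D = -4/-2 = 2
Check eq1: (-1)(3) + (2)(-1) + (-1)(2) = -7 = -7 ✓
Check eq2: (4)(3) + (-3)(-1) + (3)(2) = 21 = 21 ✓
Check eq3: (2)(3) + (3)(-1) + (1)(2) = 5 = 5 ✓

x = 3, y = -1, z = 2


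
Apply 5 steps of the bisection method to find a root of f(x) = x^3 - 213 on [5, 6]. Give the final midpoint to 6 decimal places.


f(x) = x^3 - 213
f(5) = -88 < 0
f(6) = 3 > 0

Step 1: midpoint = (5.000000 + 6.000000)/2 = 5.500000
  f(5.500000) = -46.625000
  f(mid) < 0, so root is in [5.500000, 6.000000]

Step 2: midpoint = (5.500000 + 6.000000)/2 = 5.750000
  f(5.750000) = -22.890625
  f(mid) < 0, so root is in [5.750000, 6.000000]

Step 3: midpoint = (5.750000 + 6.000000)/2 = 5.875000
  f(5.875000) = -10.220703
  f(mid) < 0, so root is in [5.875000, 6.000000]

Step 4: midpoint = (5.875000 + 6.000000)/2 = 5.937500
  f(5.937500) = -3.679932
  f(mid) < 0, so root is in [5.937500, 6.000000]

Step 5: midpoint = (5.937500 + 6.000000)/2 = 5.968750
  f(5.968750) = -0.357452
  f(mid) < 0, so root is in [5.968750, 6.000000]

midpoint = 5.968750
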